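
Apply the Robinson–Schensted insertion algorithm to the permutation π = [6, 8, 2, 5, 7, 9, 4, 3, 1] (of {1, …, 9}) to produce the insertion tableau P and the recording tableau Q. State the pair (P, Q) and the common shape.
P = [1, 3, 7, 9] / [2, 8] / [4] / [5] / [6];  Q = [1, 2, 5, 6] / [3, 4] / [7] / [8] / [9];  common shape = (4, 2, 1, 1, 1)

Row-insert the values π_1, π_2, … into P one at a time, bumping the leftmost entry strictly greater than the inserted value down to the next row. The recording tableau Q records, in position (i, j), the step at which that cell was added to P.
  Insert 6 (step 1): P = [6];  Q = [1]
  Insert 8 (step 2): P = [6, 8];  Q = [1, 2]
  Insert 2 (step 3): P = [2, 8] / [6];  Q = [1, 2] / [3]
  Insert 5 (step 4): P = [2, 5] / [6, 8];  Q = [1, 2] / [3, 4]
  Insert 7 (step 5): P = [2, 5, 7] / [6, 8];  Q = [1, 2, 5] / [3, 4]
  Insert 9 (step 6): P = [2, 5, 7, 9] / [6, 8];  Q = [1, 2, 5, 6] / [3, 4]
  Insert 4 (step 7): P = [2, 4, 7, 9] / [5, 8] / [6];  Q = [1, 2, 5, 6] / [3, 4] / [7]
  Insert 3 (step 8): P = [2, 3, 7, 9] / [4, 8] / [5] / [6];  Q = [1, 2, 5, 6] / [3, 4] / [7] / [8]
  Insert 1 (step 9): P = [1, 3, 7, 9] / [2, 8] / [4] / [5] / [6];  Q = [1, 2, 5, 6] / [3, 4] / [7] / [8] / [9]
Final shape: (4, 2, 1, 1, 1).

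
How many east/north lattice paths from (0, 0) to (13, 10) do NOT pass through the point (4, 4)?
Number of paths = 793716

Total paths from (0, 0) to (13, 10): C(23, 13) = 1144066. Paths through (4, 4): (paths (0, 0) → (4, 4)) × (paths (4, 4) → (13, 10)) = C(8, 4) · C(15, 9) = 70 · 5005 = 350350. Avoidance count = 1144066 − 350350 = 793716.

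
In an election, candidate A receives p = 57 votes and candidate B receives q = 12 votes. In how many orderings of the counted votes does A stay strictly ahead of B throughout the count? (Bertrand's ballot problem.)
Strict-lead orderings = 5748967596840

Total orderings of the 69 votes with 57 for A: C(69, 57) = 8815083648488. By the Bertrand ballot formula (Cycle Lemma / reflection principle), the number of orderings in which A is strictly ahead of B throughout is (p − q)/(p + q) · C(p + q, p) = (57 − 12)/(57 + 12) · 8815083648488 = 5748967596840.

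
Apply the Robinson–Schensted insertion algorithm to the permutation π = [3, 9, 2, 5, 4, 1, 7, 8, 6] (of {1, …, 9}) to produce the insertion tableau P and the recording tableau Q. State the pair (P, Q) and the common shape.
P = [1, 4, 6, 8] / [2, 5, 7] / [3] / [9];  Q = [1, 2, 7, 8] / [3, 4, 9] / [5] / [6];  common shape = (4, 3, 1, 1)

Row-insert the values π_1, π_2, … into P one at a time, bumping the leftmost entry strictly greater than the inserted value down to the next row. The recording tableau Q records, in position (i, j), the step at which that cell was added to P.
  Insert 3 (step 1): P = [3];  Q = [1]
  Insert 9 (step 2): P = [3, 9];  Q = [1, 2]
  Insert 2 (step 3): P = [2, 9] / [3];  Q = [1, 2] / [3]
  Insert 5 (step 4): P = [2, 5] / [3, 9];  Q = [1, 2] / [3, 4]
  Insert 4 (step 5): P = [2, 4] / [3, 5] / [9];  Q = [1, 2] / [3, 4] / [5]
  Insert 1 (step 6): P = [1, 4] / [2, 5] / [3] / [9];  Q = [1, 2] / [3, 4] / [5] / [6]
  Insert 7 (step 7): P = [1, 4, 7] / [2, 5] / [3] / [9];  Q = [1, 2, 7] / [3, 4] / [5] / [6]
  Insert 8 (step 8): P = [1, 4, 7, 8] / [2, 5] / [3] / [9];  Q = [1, 2, 7, 8] / [3, 4] / [5] / [6]
  Insert 6 (step 9): P = [1, 4, 6, 8] / [2, 5, 7] / [3] / [9];  Q = [1, 2, 7, 8] / [3, 4, 9] / [5] / [6]
Final shape: (4, 3, 1, 1).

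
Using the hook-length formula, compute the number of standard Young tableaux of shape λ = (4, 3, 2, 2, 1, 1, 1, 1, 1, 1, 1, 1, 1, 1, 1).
# SYT of shape (4, 3, 2, 2, 1, 1, 1, 1, 1, 1, 1, 1, 1, 1, 1) = 3730650

Hook-length formula: f^λ = n! / Π hook(c), product over all cells c of the Young diagram. For λ = (4, 3, 2, 2, 1, 1, 1, 1, 1, 1, 1, 1, 1, 1, 1), n = 22 boxes. Hook lengths by row (left-to-right, top-to-bottom): [18, 6, 3, 1]; [16, 4, 1]; [14, 2]; [13, 1]; [11]; [10]; [9]; [8]; [7]; [6]; [5]; [4]; [3]; [2]; [1]. Product of hooks = 301288174387200. So f^λ = 22! / 301288174387200 = 1124000727777607680000 / 301288174387200 = 3730650.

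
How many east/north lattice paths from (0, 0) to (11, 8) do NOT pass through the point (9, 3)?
Number of paths = 70962

Total paths from (0, 0) to (11, 8): C(19, 11) = 75582. Paths through (9, 3): (paths (0, 0) → (9, 3)) × (paths (9, 3) → (11, 8)) = C(12, 9) · C(7, 2) = 220 · 21 = 4620. Avoidance count = 75582 − 4620 = 70962.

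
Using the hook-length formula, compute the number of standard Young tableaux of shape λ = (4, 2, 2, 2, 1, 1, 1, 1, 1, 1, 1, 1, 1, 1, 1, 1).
# SYT of shape (4, 2, 2, 2, 1, 1, 1, 1, 1, 1, 1, 1, 1, 1, 1, 1) = 510510

Hook-length formula: f^λ = n! / Π hook(c), product over all cells c of the Young diagram. For λ = (4, 2, 2, 2, 1, 1, 1, 1, 1, 1, 1, 1, 1, 1, 1, 1), n = 22 boxes. Hook lengths by row (left-to-right, top-to-bottom): [19, 6, 2, 1]; [16, 3]; [15, 2]; [14, 1]; [12]; [11]; [10]; [9]; [8]; [7]; [6]; [5]; [4]; [3]; [2]; [1]. Product of hooks = 2201721274368000. So f^λ = 22! / 2201721274368000 = 1124000727777607680000 / 2201721274368000 = 510510.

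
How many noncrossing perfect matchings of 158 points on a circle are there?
C_79 = 289450081175264899454283846029490767264392230

These noncrossing handshakes are counted by the Catalan number C_n = (1/(n + 1)) · C(2n, n). For n = 79: C_79 = (1/80) · C(158, 79) = 23156006494021191956342707682359261381151378400/80 = 289450081175264899454283846029490767264392230.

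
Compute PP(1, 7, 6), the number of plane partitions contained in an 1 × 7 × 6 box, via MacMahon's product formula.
PP(1, 7, 6) = 1716

Evaluate the triple product over i = 1..1, j = 1..7, k = 1..6. The factors are (2/1) · (3/2) · (4/3) · (5/4) · (6/5) · (7/6) · (3/2) · (4/3) · … (42 factors total). The numerators and denominators telescope so the product is an integer; carrying out the multiplication exactly gives PP(1, 7, 6) = 1716.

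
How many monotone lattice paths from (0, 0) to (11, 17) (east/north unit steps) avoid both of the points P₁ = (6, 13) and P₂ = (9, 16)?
Number of paths = 13554543

Inclusion–exclusion. Total paths: C(28, 11) = 21474180. Through P₁: C(19, 6)·C(9, 5) = 3418632. Through P₂: C(25, 9)·C(3, 2) = 6128925. Since P₁ is strictly southwest of P₂, a monotone path through both must visit P₁ then P₂; paths through both = C(19, 6)·C(6, 3)·C(3, 2) = 1627920. Avoid both = 21474180 − 3418632 − 6128925 + 1627920 = 13554543.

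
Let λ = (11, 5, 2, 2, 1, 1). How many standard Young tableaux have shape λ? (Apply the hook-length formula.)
# SYT of shape (11, 5, 2, 2, 1, 1) = 402164070

Hook-length formula: f^λ = n! / Π hook(c), product over all cells c of the Young diagram. For λ = (11, 5, 2, 2, 1, 1), n = 22 boxes. Hook lengths by row (left-to-right, top-to-bottom): [16, 13, 10, 9, 8, 6, 5, 4, 3, 2, 1]; [9, 6, 3, 2, 1]; [5, 2]; [4, 1]; [2]; [1]. Product of hooks = 2794881024000. So f^λ = 22! / 2794881024000 = 1124000727777607680000 / 2794881024000 = 402164070.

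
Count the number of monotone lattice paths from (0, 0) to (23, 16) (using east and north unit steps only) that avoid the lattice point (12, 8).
Number of paths = 28190196450

Total paths from (0, 0) to (23, 16): C(39, 23) = 37711260990. Paths through (12, 8): (paths (0, 0) → (12, 8)) × (paths (12, 8) → (23, 16)) = C(20, 12) · C(19, 11) = 125970 · 75582 = 9521064540. Avoidance count = 37711260990 − 9521064540 = 28190196450.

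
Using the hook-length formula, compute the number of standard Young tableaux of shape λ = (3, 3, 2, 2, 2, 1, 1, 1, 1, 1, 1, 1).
# SYT of shape (3, 3, 2, 2, 2, 1, 1, 1, 1, 1, 1, 1) = 372096

Hook-length formula: f^λ = n! / Π hook(c), product over all cells c of the Young diagram. For λ = (3, 3, 2, 2, 2, 1, 1, 1, 1, 1, 1, 1), n = 19 boxes. Hook lengths by row (left-to-right, top-to-bottom): [14, 6, 2]; [13, 5, 1]; [11, 3]; [10, 2]; [9, 1]; [7]; [6]; [5]; [4]; [3]; [2]; [1]. Product of hooks = 326918592000. So f^λ = 19! / 326918592000 = 121645100408832000 / 326918592000 = 372096.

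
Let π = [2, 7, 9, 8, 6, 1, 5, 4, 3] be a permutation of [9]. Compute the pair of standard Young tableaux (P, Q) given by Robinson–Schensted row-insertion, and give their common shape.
P = [1, 3, 8] / [2, 4] / [5] / [6] / [7] / [9];  Q = [1, 2, 3] / [4, 7] / [5] / [6] / [8] / [9];  common shape = (3, 2, 1, 1, 1, 1)

Row-insert the values π_1, π_2, … into P one at a time, bumping the leftmost entry strictly greater than the inserted value down to the next row. The recording tableau Q records, in position (i, j), the step at which that cell was added to P.
  Insert 2 (step 1): P = [2];  Q = [1]
  Insert 7 (step 2): P = [2, 7];  Q = [1, 2]
  Insert 9 (step 3): P = [2, 7, 9];  Q = [1, 2, 3]
  Insert 8 (step 4): P = [2, 7, 8] / [9];  Q = [1, 2, 3] / [4]
  Insert 6 (step 5): P = [2, 6, 8] / [7] / [9];  Q = [1, 2, 3] / [4] / [5]
  Insert 1 (step 6): P = [1, 6, 8] / [2] / [7] / [9];  Q = [1, 2, 3] / [4] / [5] / [6]
  Insert 5 (step 7): P = [1, 5, 8] / [2, 6] / [7] / [9];  Q = [1, 2, 3] / [4, 7] / [5] / [6]
  Insert 4 (step 8): P = [1, 4, 8] / [2, 5] / [6] / [7] / [9];  Q = [1, 2, 3] / [4, 7] / [5] / [6] / [8]
  Insert 3 (step 9): P = [1, 3, 8] / [2, 4] / [5] / [6] / [7] / [9];  Q = [1, 2, 3] / [4, 7] / [5] / [6] / [8] / [9]
Final shape: (3, 2, 1, 1, 1, 1).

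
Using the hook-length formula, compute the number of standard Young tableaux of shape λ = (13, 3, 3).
# SYT of shape (13, 3, 3) = 85272

Hook-length formula: f^λ = n! / Π hook(c), product over all cells c of the Young diagram. For λ = (13, 3, 3), n = 19 boxes. Hook lengths by row (left-to-right, top-to-bottom): [15, 14, 13, 10, 9, 8, 7, 6, 5, 4, 3, 2, 1]; [4, 3, 2]; [3, 2, 1]. Product of hooks = 1426553856000. So f^λ = 19! / 1426553856000 = 121645100408832000 / 1426553856000 = 85272.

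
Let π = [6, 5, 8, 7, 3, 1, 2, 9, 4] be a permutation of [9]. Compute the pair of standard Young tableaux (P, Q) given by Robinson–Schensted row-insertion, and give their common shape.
P = [1, 2, 4] / [3, 7, 9] / [5, 8] / [6];  Q = [1, 3, 8] / [2, 4, 9] / [5, 7] / [6];  common shape = (3, 3, 2, 1)

Row-insert the values π_1, π_2, … into P one at a time, bumping the leftmost entry strictly greater than the inserted value down to the next row. The recording tableau Q records, in position (i, j), the step at which that cell was added to P.
  Insert 6 (step 1): P = [6];  Q = [1]
  Insert 5 (step 2): P = [5] / [6];  Q = [1] / [2]
  Insert 8 (step 3): P = [5, 8] / [6];  Q = [1, 3] / [2]
  Insert 7 (step 4): P = [5, 7] / [6, 8];  Q = [1, 3] / [2, 4]
  Insert 3 (step 5): P = [3, 7] / [5, 8] / [6];  Q = [1, 3] / [2, 4] / [5]
  Insert 1 (step 6): P = [1, 7] / [3, 8] / [5] / [6];  Q = [1, 3] / [2, 4] / [5] / [6]
  Insert 2 (step 7): P = [1, 2] / [3, 7] / [5, 8] / [6];  Q = [1, 3] / [2, 4] / [5, 7] / [6]
  Insert 9 (step 8): P = [1, 2, 9] / [3, 7] / [5, 8] / [6];  Q = [1, 3, 8] / [2, 4] / [5, 7] / [6]
  Insert 4 (step 9): P = [1, 2, 4] / [3, 7, 9] / [5, 8] / [6];  Q = [1, 3, 8] / [2, 4, 9] / [5, 7] / [6]
Final shape: (3, 3, 2, 1).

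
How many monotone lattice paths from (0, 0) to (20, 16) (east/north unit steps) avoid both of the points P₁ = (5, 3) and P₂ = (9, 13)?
Number of paths = 5050454654

Inclusion–exclusion. Total paths: C(36, 20) = 7307872110. Through P₁: C(8, 5)·C(28, 15) = 2096760960. Through P₂: C(22, 9)·C(14, 11) = 181060880. Since P₁ is strictly southwest of P₂, a monotone path through both must visit P₁ then P₂; paths through both = C(8, 5)·C(14, 4)·C(14, 11) = 20404384. Avoid both = 7307872110 − 2096760960 − 181060880 + 20404384 = 5050454654.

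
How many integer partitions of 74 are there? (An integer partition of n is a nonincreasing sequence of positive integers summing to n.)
p(74) = 7089500

Compute p(n) via the recurrence p(n, m) = p(n, m−1) + p(n−m, m), where p(n, m) counts partitions of n with all parts ≤ m and p(n) = p(n, n). The base cases are p(0, m) = 1 and p(n, 0) = 0 for n > 0. Filling the table yields p(74) = 7089500. (Euler's pentagonal recurrence is an alternative.)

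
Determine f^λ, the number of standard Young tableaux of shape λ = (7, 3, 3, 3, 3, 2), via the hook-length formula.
# SYT of shape (7, 3, 3, 3, 3, 2) = 123450600

Hook-length formula: f^λ = n! / Π hook(c), product over all cells c of the Young diagram. For λ = (7, 3, 3, 3, 3, 2), n = 21 boxes. Hook lengths by row (left-to-right, top-to-bottom): [12, 11, 9, 4, 3, 2, 1]; [7, 6, 4]; [6, 5, 3]; [5, 4, 2]; [4, 3, 1]; [2, 1]. Product of hooks = 413857382400. So f^λ = 21! / 413857382400 = 51090942171709440000 / 413857382400 = 123450600.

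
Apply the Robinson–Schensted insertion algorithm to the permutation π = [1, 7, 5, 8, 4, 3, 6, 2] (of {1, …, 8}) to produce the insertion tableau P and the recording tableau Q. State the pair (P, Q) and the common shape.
P = [1, 2, 6] / [3, 8] / [4] / [5] / [7];  Q = [1, 2, 4] / [3, 7] / [5] / [6] / [8];  common shape = (3, 2, 1, 1, 1)

Row-insert the values π_1, π_2, … into P one at a time, bumping the leftmost entry strictly greater than the inserted value down to the next row. The recording tableau Q records, in position (i, j), the step at which that cell was added to P.
  Insert 1 (step 1): P = [1];  Q = [1]
  Insert 7 (step 2): P = [1, 7];  Q = [1, 2]
  Insert 5 (step 3): P = [1, 5] / [7];  Q = [1, 2] / [3]
  Insert 8 (step 4): P = [1, 5, 8] / [7];  Q = [1, 2, 4] / [3]
  Insert 4 (step 5): P = [1, 4, 8] / [5] / [7];  Q = [1, 2, 4] / [3] / [5]
  Insert 3 (step 6): P = [1, 3, 8] / [4] / [5] / [7];  Q = [1, 2, 4] / [3] / [5] / [6]
  Insert 6 (step 7): P = [1, 3, 6] / [4, 8] / [5] / [7];  Q = [1, 2, 4] / [3, 7] / [5] / [6]
  Insert 2 (step 8): P = [1, 2, 6] / [3, 8] / [4] / [5] / [7];  Q = [1, 2, 4] / [3, 7] / [5] / [6] / [8]
Final shape: (3, 2, 1, 1, 1).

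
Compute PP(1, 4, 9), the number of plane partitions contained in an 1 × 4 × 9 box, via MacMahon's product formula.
PP(1, 4, 9) = 715

Evaluate the triple product over i = 1..1, j = 1..4, k = 1..9. The factors are (2/1) · (3/2) · (4/3) · (5/4) · (6/5) · (7/6) · (8/7) · (9/8) · … (36 factors total). The numerators and denominators telescope so the product is an integer; carrying out the multiplication exactly gives PP(1, 4, 9) = 715.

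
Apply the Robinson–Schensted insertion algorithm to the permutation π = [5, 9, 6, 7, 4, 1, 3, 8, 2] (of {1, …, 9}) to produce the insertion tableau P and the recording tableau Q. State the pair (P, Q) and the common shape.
P = [1, 2, 7, 8] / [3, 6] / [4] / [5] / [9];  Q = [1, 2, 4, 8] / [3, 7] / [5] / [6] / [9];  common shape = (4, 2, 1, 1, 1)

Row-insert the values π_1, π_2, … into P one at a time, bumping the leftmost entry strictly greater than the inserted value down to the next row. The recording tableau Q records, in position (i, j), the step at which that cell was added to P.
  Insert 5 (step 1): P = [5];  Q = [1]
  Insert 9 (step 2): P = [5, 9];  Q = [1, 2]
  Insert 6 (step 3): P = [5, 6] / [9];  Q = [1, 2] / [3]
  Insert 7 (step 4): P = [5, 6, 7] / [9];  Q = [1, 2, 4] / [3]
  Insert 4 (step 5): P = [4, 6, 7] / [5] / [9];  Q = [1, 2, 4] / [3] / [5]
  Insert 1 (step 6): P = [1, 6, 7] / [4] / [5] / [9];  Q = [1, 2, 4] / [3] / [5] / [6]
  Insert 3 (step 7): P = [1, 3, 7] / [4, 6] / [5] / [9];  Q = [1, 2, 4] / [3, 7] / [5] / [6]
  Insert 8 (step 8): P = [1, 3, 7, 8] / [4, 6] / [5] / [9];  Q = [1, 2, 4, 8] / [3, 7] / [5] / [6]
  Insert 2 (step 9): P = [1, 2, 7, 8] / [3, 6] / [4] / [5] / [9];  Q = [1, 2, 4, 8] / [3, 7] / [5] / [6] / [9]
Final shape: (4, 2, 1, 1, 1).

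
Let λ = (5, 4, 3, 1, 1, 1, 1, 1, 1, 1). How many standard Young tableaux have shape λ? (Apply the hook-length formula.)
# SYT of shape (5, 4, 3, 1, 1, 1, 1, 1, 1, 1) = 6651216

Hook-length formula: f^λ = n! / Π hook(c), product over all cells c of the Young diagram. For λ = (5, 4, 3, 1, 1, 1, 1, 1, 1, 1), n = 19 boxes. Hook lengths by row (left-to-right, top-to-bottom): [14, 6, 5, 3, 1]; [12, 4, 3, 1]; [10, 2, 1]; [7]; [6]; [5]; [4]; [3]; [2]; [1]. Product of hooks = 18289152000. So f^λ = 19! / 18289152000 = 121645100408832000 / 18289152000 = 6651216.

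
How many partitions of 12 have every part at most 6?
p(12, parts ≤ 6) = 58

Partitions of 12 with all parts ≤ 6: 6+6, 6+5+1, 6+4+2, 6+4+1+1, 6+3+3, 6+3+2+1, 6+3+1+1+1, 6+2+2+2, 6+2+2+1+1, 6+2+1+1+1+1, 6+1+1+1+1+1+1, 5+5+2, 5+5+1+1, 5+4+3, 5+4+2+1, 5+4+1+1+1, 5+3+3+1, 5+3+2+2, 5+3+2+1+1, 5+3+1+1+1+1, 5+2+2+2+1, 5+2+2+1+1+1, 5+2+1+1+1+1+1, 5+1+1+1+1+1+1+1, 4+4+4, 4+4+3+1, 4+4+2+2, 4+4+2+1+1, 4+4+1+1+1+1, 4+3+3+2, … (58 total). Count = 58.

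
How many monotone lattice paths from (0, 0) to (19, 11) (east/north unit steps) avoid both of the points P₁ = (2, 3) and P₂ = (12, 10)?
Number of paths = 40194222

Inclusion–exclusion. Total paths: C(30, 19) = 54627300. Through P₁: C(5, 2)·C(25, 17) = 10815750. Through P₂: C(22, 12)·C(8, 7) = 5173168. Since P₁ is strictly southwest of P₂, a monotone path through both must visit P₁ then P₂; paths through both = C(5, 2)·C(17, 10)·C(8, 7) = 1555840. Avoid both = 54627300 − 10815750 − 5173168 + 1555840 = 40194222.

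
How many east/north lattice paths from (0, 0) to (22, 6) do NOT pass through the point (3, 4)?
Number of paths = 369390

Total paths from (0, 0) to (22, 6): C(28, 22) = 376740. Paths through (3, 4): (paths (0, 0) → (3, 4)) × (paths (3, 4) → (22, 6)) = C(7, 3) · C(21, 19) = 35 · 210 = 7350. Avoidance count = 376740 − 7350 = 369390.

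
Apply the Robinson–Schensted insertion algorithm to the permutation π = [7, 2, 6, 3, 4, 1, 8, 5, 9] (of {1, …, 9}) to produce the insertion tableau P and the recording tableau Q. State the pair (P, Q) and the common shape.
P = [1, 3, 4, 5, 9] / [2, 8] / [6] / [7];  Q = [1, 3, 5, 7, 9] / [2, 8] / [4] / [6];  common shape = (5, 2, 1, 1)

Row-insert the values π_1, π_2, … into P one at a time, bumping the leftmost entry strictly greater than the inserted value down to the next row. The recording tableau Q records, in position (i, j), the step at which that cell was added to P.
  Insert 7 (step 1): P = [7];  Q = [1]
  Insert 2 (step 2): P = [2] / [7];  Q = [1] / [2]
  Insert 6 (step 3): P = [2, 6] / [7];  Q = [1, 3] / [2]
  Insert 3 (step 4): P = [2, 3] / [6] / [7];  Q = [1, 3] / [2] / [4]
  Insert 4 (step 5): P = [2, 3, 4] / [6] / [7];  Q = [1, 3, 5] / [2] / [4]
  Insert 1 (step 6): P = [1, 3, 4] / [2] / [6] / [7];  Q = [1, 3, 5] / [2] / [4] / [6]
  Insert 8 (step 7): P = [1, 3, 4, 8] / [2] / [6] / [7];  Q = [1, 3, 5, 7] / [2] / [4] / [6]
  Insert 5 (step 8): P = [1, 3, 4, 5] / [2, 8] / [6] / [7];  Q = [1, 3, 5, 7] / [2, 8] / [4] / [6]
  Insert 9 (step 9): P = [1, 3, 4, 5, 9] / [2, 8] / [6] / [7];  Q = [1, 3, 5, 7, 9] / [2, 8] / [4] / [6]
Final shape: (5, 2, 1, 1).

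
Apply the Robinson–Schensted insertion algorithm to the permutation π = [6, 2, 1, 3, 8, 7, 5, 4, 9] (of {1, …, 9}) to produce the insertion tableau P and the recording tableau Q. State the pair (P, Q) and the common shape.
P = [1, 3, 4, 9] / [2, 5] / [6, 7] / [8];  Q = [1, 4, 5, 9] / [2, 6] / [3, 7] / [8];  common shape = (4, 2, 2, 1)

Row-insert the values π_1, π_2, … into P one at a time, bumping the leftmost entry strictly greater than the inserted value down to the next row. The recording tableau Q records, in position (i, j), the step at which that cell was added to P.
  Insert 6 (step 1): P = [6];  Q = [1]
  Insert 2 (step 2): P = [2] / [6];  Q = [1] / [2]
  Insert 1 (step 3): P = [1] / [2] / [6];  Q = [1] / [2] / [3]
  Insert 3 (step 4): P = [1, 3] / [2] / [6];  Q = [1, 4] / [2] / [3]
  Insert 8 (step 5): P = [1, 3, 8] / [2] / [6];  Q = [1, 4, 5] / [2] / [3]
  Insert 7 (step 6): P = [1, 3, 7] / [2, 8] / [6];  Q = [1, 4, 5] / [2, 6] / [3]
  Insert 5 (step 7): P = [1, 3, 5] / [2, 7] / [6, 8];  Q = [1, 4, 5] / [2, 6] / [3, 7]
  Insert 4 (step 8): P = [1, 3, 4] / [2, 5] / [6, 7] / [8];  Q = [1, 4, 5] / [2, 6] / [3, 7] / [8]
  Insert 9 (step 9): P = [1, 3, 4, 9] / [2, 5] / [6, 7] / [8];  Q = [1, 4, 5, 9] / [2, 6] / [3, 7] / [8]
Final shape: (4, 2, 2, 1).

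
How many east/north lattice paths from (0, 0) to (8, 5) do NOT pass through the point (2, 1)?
Number of paths = 657

Total paths from (0, 0) to (8, 5): C(13, 8) = 1287. Paths through (2, 1): (paths (0, 0) → (2, 1)) × (paths (2, 1) → (8, 5)) = C(3, 2) · C(10, 6) = 3 · 210 = 630. Avoidance count = 1287 − 630 = 657.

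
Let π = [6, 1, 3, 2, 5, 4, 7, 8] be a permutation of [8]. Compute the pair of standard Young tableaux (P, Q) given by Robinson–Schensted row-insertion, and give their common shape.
P = [1, 2, 4, 7, 8] / [3, 5] / [6];  Q = [1, 3, 5, 7, 8] / [2, 6] / [4];  common shape = (5, 2, 1)

Row-insert the values π_1, π_2, … into P one at a time, bumping the leftmost entry strictly greater than the inserted value down to the next row. The recording tableau Q records, in position (i, j), the step at which that cell was added to P.
  Insert 6 (step 1): P = [6];  Q = [1]
  Insert 1 (step 2): P = [1] / [6];  Q = [1] / [2]
  Insert 3 (step 3): P = [1, 3] / [6];  Q = [1, 3] / [2]
  Insert 2 (step 4): P = [1, 2] / [3] / [6];  Q = [1, 3] / [2] / [4]
  Insert 5 (step 5): P = [1, 2, 5] / [3] / [6];  Q = [1, 3, 5] / [2] / [4]
  Insert 4 (step 6): P = [1, 2, 4] / [3, 5] / [6];  Q = [1, 3, 5] / [2, 6] / [4]
  Insert 7 (step 7): P = [1, 2, 4, 7] / [3, 5] / [6];  Q = [1, 3, 5, 7] / [2, 6] / [4]
  Insert 8 (step 8): P = [1, 2, 4, 7, 8] / [3, 5] / [6];  Q = [1, 3, 5, 7, 8] / [2, 6] / [4]
Final shape: (5, 2, 1).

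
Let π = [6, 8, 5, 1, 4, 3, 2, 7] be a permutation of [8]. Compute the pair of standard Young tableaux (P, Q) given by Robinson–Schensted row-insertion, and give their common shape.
P = [1, 2, 7] / [3, 8] / [4] / [5] / [6];  Q = [1, 2, 8] / [3, 5] / [4] / [6] / [7];  common shape = (3, 2, 1, 1, 1)

Row-insert the values π_1, π_2, … into P one at a time, bumping the leftmost entry strictly greater than the inserted value down to the next row. The recording tableau Q records, in position (i, j), the step at which that cell was added to P.
  Insert 6 (step 1): P = [6];  Q = [1]
  Insert 8 (step 2): P = [6, 8];  Q = [1, 2]
  Insert 5 (step 3): P = [5, 8] / [6];  Q = [1, 2] / [3]
  Insert 1 (step 4): P = [1, 8] / [5] / [6];  Q = [1, 2] / [3] / [4]
  Insert 4 (step 5): P = [1, 4] / [5, 8] / [6];  Q = [1, 2] / [3, 5] / [4]
  Insert 3 (step 6): P = [1, 3] / [4, 8] / [5] / [6];  Q = [1, 2] / [3, 5] / [4] / [6]
  Insert 2 (step 7): P = [1, 2] / [3, 8] / [4] / [5] / [6];  Q = [1, 2] / [3, 5] / [4] / [6] / [7]
  Insert 7 (step 8): P = [1, 2, 7] / [3, 8] / [4] / [5] / [6];  Q = [1, 2, 8] / [3, 5] / [4] / [6] / [7]
Final shape: (3, 2, 1, 1, 1).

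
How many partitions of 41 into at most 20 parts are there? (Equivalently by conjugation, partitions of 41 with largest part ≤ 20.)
p(41, parts ≤ 20) = 41869

Use the recurrence p(n, m) = p(n, m−1) + p(n−m, m): either the largest part is < m (count p(n, m−1)) or the largest part is exactly m (remove one copy of m, count p(n−m, m)). With p(0, ·) = 1 this gives p(41, parts ≤ 20) = 41869. (By conjugating Young diagrams, this also counts partitions of 41 into at most 20 parts.)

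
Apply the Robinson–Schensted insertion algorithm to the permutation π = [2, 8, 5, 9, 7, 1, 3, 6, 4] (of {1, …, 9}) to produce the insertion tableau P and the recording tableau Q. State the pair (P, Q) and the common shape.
P = [1, 3, 4] / [2, 5, 6] / [7, 9] / [8];  Q = [1, 2, 4] / [3, 5, 8] / [6, 7] / [9];  common shape = (3, 3, 2, 1)

Row-insert the values π_1, π_2, … into P one at a time, bumping the leftmost entry strictly greater than the inserted value down to the next row. The recording tableau Q records, in position (i, j), the step at which that cell was added to P.
  Insert 2 (step 1): P = [2];  Q = [1]
  Insert 8 (step 2): P = [2, 8];  Q = [1, 2]
  Insert 5 (step 3): P = [2, 5] / [8];  Q = [1, 2] / [3]
  Insert 9 (step 4): P = [2, 5, 9] / [8];  Q = [1, 2, 4] / [3]
  Insert 7 (step 5): P = [2, 5, 7] / [8, 9];  Q = [1, 2, 4] / [3, 5]
  Insert 1 (step 6): P = [1, 5, 7] / [2, 9] / [8];  Q = [1, 2, 4] / [3, 5] / [6]
  Insert 3 (step 7): P = [1, 3, 7] / [2, 5] / [8, 9];  Q = [1, 2, 4] / [3, 5] / [6, 7]
  Insert 6 (step 8): P = [1, 3, 6] / [2, 5, 7] / [8, 9];  Q = [1, 2, 4] / [3, 5, 8] / [6, 7]
  Insert 4 (step 9): P = [1, 3, 4] / [2, 5, 6] / [7, 9] / [8];  Q = [1, 2, 4] / [3, 5, 8] / [6, 7] / [9]
Final shape: (3, 3, 2, 1).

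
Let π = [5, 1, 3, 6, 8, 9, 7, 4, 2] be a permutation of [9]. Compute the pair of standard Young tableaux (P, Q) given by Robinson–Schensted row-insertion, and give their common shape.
P = [1, 2, 4, 7, 9] / [3, 6] / [5] / [8];  Q = [1, 3, 4, 5, 6] / [2, 7] / [8] / [9];  common shape = (5, 2, 1, 1)

Row-insert the values π_1, π_2, … into P one at a time, bumping the leftmost entry strictly greater than the inserted value down to the next row. The recording tableau Q records, in position (i, j), the step at which that cell was added to P.
  Insert 5 (step 1): P = [5];  Q = [1]
  Insert 1 (step 2): P = [1] / [5];  Q = [1] / [2]
  Insert 3 (step 3): P = [1, 3] / [5];  Q = [1, 3] / [2]
  Insert 6 (step 4): P = [1, 3, 6] / [5];  Q = [1, 3, 4] / [2]
  Insert 8 (step 5): P = [1, 3, 6, 8] / [5];  Q = [1, 3, 4, 5] / [2]
  Insert 9 (step 6): P = [1, 3, 6, 8, 9] / [5];  Q = [1, 3, 4, 5, 6] / [2]
  Insert 7 (step 7): P = [1, 3, 6, 7, 9] / [5, 8];  Q = [1, 3, 4, 5, 6] / [2, 7]
  Insert 4 (step 8): P = [1, 3, 4, 7, 9] / [5, 6] / [8];  Q = [1, 3, 4, 5, 6] / [2, 7] / [8]
  Insert 2 (step 9): P = [1, 2, 4, 7, 9] / [3, 6] / [5] / [8];  Q = [1, 3, 4, 5, 6] / [2, 7] / [8] / [9]
Final shape: (5, 2, 1, 1).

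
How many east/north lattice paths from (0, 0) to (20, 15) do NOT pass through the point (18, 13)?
Number of paths = 2010424710

Total paths from (0, 0) to (20, 15): C(35, 20) = 3247943160. Paths through (18, 13): (paths (0, 0) → (18, 13)) × (paths (18, 13) → (20, 15)) = C(31, 18) · C(4, 2) = 206253075 · 6 = 1237518450. Avoidance count = 3247943160 − 1237518450 = 2010424710.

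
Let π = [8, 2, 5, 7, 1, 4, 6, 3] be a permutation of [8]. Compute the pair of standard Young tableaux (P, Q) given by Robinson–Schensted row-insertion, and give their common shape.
P = [1, 3, 6] / [2, 4, 7] / [5] / [8];  Q = [1, 3, 4] / [2, 6, 7] / [5] / [8];  common shape = (3, 3, 1, 1)

Row-insert the values π_1, π_2, … into P one at a time, bumping the leftmost entry strictly greater than the inserted value down to the next row. The recording tableau Q records, in position (i, j), the step at which that cell was added to P.
  Insert 8 (step 1): P = [8];  Q = [1]
  Insert 2 (step 2): P = [2] / [8];  Q = [1] / [2]
  Insert 5 (step 3): P = [2, 5] / [8];  Q = [1, 3] / [2]
  Insert 7 (step 4): P = [2, 5, 7] / [8];  Q = [1, 3, 4] / [2]
  Insert 1 (step 5): P = [1, 5, 7] / [2] / [8];  Q = [1, 3, 4] / [2] / [5]
  Insert 4 (step 6): P = [1, 4, 7] / [2, 5] / [8];  Q = [1, 3, 4] / [2, 6] / [5]
  Insert 6 (step 7): P = [1, 4, 6] / [2, 5, 7] / [8];  Q = [1, 3, 4] / [2, 6, 7] / [5]
  Insert 3 (step 8): P = [1, 3, 6] / [2, 4, 7] / [5] / [8];  Q = [1, 3, 4] / [2, 6, 7] / [5] / [8]
Final shape: (3, 3, 1, 1).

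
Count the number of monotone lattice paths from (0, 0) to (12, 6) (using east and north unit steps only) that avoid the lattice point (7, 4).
Number of paths = 11634

Total paths from (0, 0) to (12, 6): C(18, 12) = 18564. Paths through (7, 4): (paths (0, 0) → (7, 4)) × (paths (7, 4) → (12, 6)) = C(11, 7) · C(7, 5) = 330 · 21 = 6930. Avoidance count = 18564 − 6930 = 11634.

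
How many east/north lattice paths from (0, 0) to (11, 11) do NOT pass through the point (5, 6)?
Number of paths = 491988

Total paths from (0, 0) to (11, 11): C(22, 11) = 705432. Paths through (5, 6): (paths (0, 0) → (5, 6)) × (paths (5, 6) → (11, 11)) = C(11, 5) · C(11, 6) = 462 · 462 = 213444. Avoidance count = 705432 − 213444 = 491988.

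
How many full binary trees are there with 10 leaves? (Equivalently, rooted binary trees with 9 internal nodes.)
C_9 = 4862

These full binary trees are counted by the Catalan number C_n = (1/(n + 1)) · C(2n, n). For n = 9: C_9 = (1/10) · C(18, 9) = 48620/10 = 4862.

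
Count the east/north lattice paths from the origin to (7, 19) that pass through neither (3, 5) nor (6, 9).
Number of paths = 452945

Inclusion–exclusion. Total paths: C(26, 7) = 657800. Through P₁: C(8, 3)·C(18, 4) = 171360. Through P₂: C(15, 6)·C(11, 1) = 55055. Since P₁ is strictly southwest of P₂, a monotone path through both must visit P₁ then P₂; paths through both = C(8, 3)·C(7, 3)·C(11, 1) = 21560. Avoid both = 657800 − 171360 − 55055 + 21560 = 452945.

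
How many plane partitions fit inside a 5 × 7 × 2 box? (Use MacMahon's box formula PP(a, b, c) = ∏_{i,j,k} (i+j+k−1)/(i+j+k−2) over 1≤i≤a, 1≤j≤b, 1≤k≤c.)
PP(5, 7, 2) = 169884

Evaluate the triple product over i = 1..5, j = 1..7, k = 1..2. The factors are (2/1) · (3/2) · (3/2) · (4/3) · (4/3) · (5/4) · (5/4) · (6/5) · … (70 factors total). The numerators and denominators telescope so the product is an integer; carrying out the multiplication exactly gives PP(5, 7, 2) = 169884.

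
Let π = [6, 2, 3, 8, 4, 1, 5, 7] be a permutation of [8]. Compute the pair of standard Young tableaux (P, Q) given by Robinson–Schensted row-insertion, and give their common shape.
P = [1, 3, 4, 5, 7] / [2, 8] / [6];  Q = [1, 3, 4, 7, 8] / [2, 5] / [6];  common shape = (5, 2, 1)

Row-insert the values π_1, π_2, … into P one at a time, bumping the leftmost entry strictly greater than the inserted value down to the next row. The recording tableau Q records, in position (i, j), the step at which that cell was added to P.
  Insert 6 (step 1): P = [6];  Q = [1]
  Insert 2 (step 2): P = [2] / [6];  Q = [1] / [2]
  Insert 3 (step 3): P = [2, 3] / [6];  Q = [1, 3] / [2]
  Insert 8 (step 4): P = [2, 3, 8] / [6];  Q = [1, 3, 4] / [2]
  Insert 4 (step 5): P = [2, 3, 4] / [6, 8];  Q = [1, 3, 4] / [2, 5]
  Insert 1 (step 6): P = [1, 3, 4] / [2, 8] / [6];  Q = [1, 3, 4] / [2, 5] / [6]
  Insert 5 (step 7): P = [1, 3, 4, 5] / [2, 8] / [6];  Q = [1, 3, 4, 7] / [2, 5] / [6]
  Insert 7 (step 8): P = [1, 3, 4, 5, 7] / [2, 8] / [6];  Q = [1, 3, 4, 7, 8] / [2, 5] / [6]
Final shape: (5, 2, 1).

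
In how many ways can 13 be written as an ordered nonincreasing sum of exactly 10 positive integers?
p(13, 10 parts) = 3

Partitions of n into exactly k parts ↔ partitions of n − k into at most k parts (subtract 1 from each part). For n = 13, k = 10, the partitions are: 4+1+1+1+1+1+1+1+1+1, 3+2+1+1+1+1+1+1+1+1, 2+2+2+1+1+1+1+1+1+1. Count = 3.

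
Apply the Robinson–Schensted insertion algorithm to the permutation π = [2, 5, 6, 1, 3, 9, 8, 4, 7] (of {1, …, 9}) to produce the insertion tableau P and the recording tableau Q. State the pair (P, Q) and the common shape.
P = [1, 3, 4, 7] / [2, 5, 6, 8] / [9];  Q = [1, 2, 3, 6] / [4, 5, 7, 9] / [8];  common shape = (4, 4, 1)

Row-insert the values π_1, π_2, … into P one at a time, bumping the leftmost entry strictly greater than the inserted value down to the next row. The recording tableau Q records, in position (i, j), the step at which that cell was added to P.
  Insert 2 (step 1): P = [2];  Q = [1]
  Insert 5 (step 2): P = [2, 5];  Q = [1, 2]
  Insert 6 (step 3): P = [2, 5, 6];  Q = [1, 2, 3]
  Insert 1 (step 4): P = [1, 5, 6] / [2];  Q = [1, 2, 3] / [4]
  Insert 3 (step 5): P = [1, 3, 6] / [2, 5];  Q = [1, 2, 3] / [4, 5]
  Insert 9 (step 6): P = [1, 3, 6, 9] / [2, 5];  Q = [1, 2, 3, 6] / [4, 5]
  Insert 8 (step 7): P = [1, 3, 6, 8] / [2, 5, 9];  Q = [1, 2, 3, 6] / [4, 5, 7]
  Insert 4 (step 8): P = [1, 3, 4, 8] / [2, 5, 6] / [9];  Q = [1, 2, 3, 6] / [4, 5, 7] / [8]
  Insert 7 (step 9): P = [1, 3, 4, 7] / [2, 5, 6, 8] / [9];  Q = [1, 2, 3, 6] / [4, 5, 7, 9] / [8]
Final shape: (4, 4, 1).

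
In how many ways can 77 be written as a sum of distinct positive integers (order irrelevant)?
q(77) = 58499

A partition into distinct parts is a strictly decreasing sequence summing to n. The recurrence d(n, m) = d(n, m−1) + d(n−m, m−1) (use part m at most once) with q(n) = d(n, n) gives q(77) = 58499. (Euler's theorem: # distinct-part partitions = # odd-part partitions.)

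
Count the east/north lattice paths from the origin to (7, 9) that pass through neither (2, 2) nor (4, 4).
Number of paths = 4784

Inclusion–exclusion. Total paths: C(16, 7) = 11440. Through P₁: C(4, 2)·C(12, 5) = 4752. Through P₂: C(8, 4)·C(8, 3) = 3920. Since P₁ is strictly southwest of P₂, a monotone path through both must visit P₁ then P₂; paths through both = C(4, 2)·C(4, 2)·C(8, 3) = 2016. Avoid both = 11440 − 4752 − 3920 + 2016 = 4784.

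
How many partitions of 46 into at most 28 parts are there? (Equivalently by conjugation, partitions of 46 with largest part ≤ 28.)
p(46, parts ≤ 28) = 104346

Use the recurrence p(n, m) = p(n, m−1) + p(n−m, m): either the largest part is < m (count p(n, m−1)) or the largest part is exactly m (remove one copy of m, count p(n−m, m)). With p(0, ·) = 1 this gives p(46, parts ≤ 28) = 104346. (By conjugating Young diagrams, this also counts partitions of 46 into at most 28 parts.)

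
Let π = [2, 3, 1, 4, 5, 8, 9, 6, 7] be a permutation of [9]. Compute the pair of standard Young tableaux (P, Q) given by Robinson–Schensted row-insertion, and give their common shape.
P = [1, 3, 4, 5, 6, 7] / [2, 8, 9];  Q = [1, 2, 4, 5, 6, 7] / [3, 8, 9];  common shape = (6, 3)

Row-insert the values π_1, π_2, … into P one at a time, bumping the leftmost entry strictly greater than the inserted value down to the next row. The recording tableau Q records, in position (i, j), the step at which that cell was added to P.
  Insert 2 (step 1): P = [2];  Q = [1]
  Insert 3 (step 2): P = [2, 3];  Q = [1, 2]
  Insert 1 (step 3): P = [1, 3] / [2];  Q = [1, 2] / [3]
  Insert 4 (step 4): P = [1, 3, 4] / [2];  Q = [1, 2, 4] / [3]
  Insert 5 (step 5): P = [1, 3, 4, 5] / [2];  Q = [1, 2, 4, 5] / [3]
  Insert 8 (step 6): P = [1, 3, 4, 5, 8] / [2];  Q = [1, 2, 4, 5, 6] / [3]
  Insert 9 (step 7): P = [1, 3, 4, 5, 8, 9] / [2];  Q = [1, 2, 4, 5, 6, 7] / [3]
  Insert 6 (step 8): P = [1, 3, 4, 5, 6, 9] / [2, 8];  Q = [1, 2, 4, 5, 6, 7] / [3, 8]
  Insert 7 (step 9): P = [1, 3, 4, 5, 6, 7] / [2, 8, 9];  Q = [1, 2, 4, 5, 6, 7] / [3, 8, 9]
Final shape: (6, 3).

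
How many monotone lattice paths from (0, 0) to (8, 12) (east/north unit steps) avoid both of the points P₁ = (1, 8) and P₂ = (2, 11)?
Number of paths = 122706

Inclusion–exclusion. Total paths: C(20, 8) = 125970. Through P₁: C(9, 1)·C(11, 7) = 2970. Through P₂: C(13, 2)·C(7, 6) = 546. Since P₁ is strictly southwest of P₂, a monotone path through both must visit P₁ then P₂; paths through both = C(9, 1)·C(4, 1)·C(7, 6) = 252. Avoid both = 125970 − 2970 − 546 + 252 = 122706.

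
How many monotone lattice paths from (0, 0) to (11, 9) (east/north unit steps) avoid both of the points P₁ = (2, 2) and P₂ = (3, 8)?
Number of paths = 98213

Inclusion–exclusion. Total paths: C(20, 11) = 167960. Through P₁: C(4, 2)·C(16, 9) = 68640. Through P₂: C(11, 3)·C(9, 8) = 1485. Since P₁ is strictly southwest of P₂, a monotone path through both must visit P₁ then P₂; paths through both = C(4, 2)·C(7, 1)·C(9, 8) = 378. Avoid both = 167960 − 68640 − 1485 + 378 = 98213.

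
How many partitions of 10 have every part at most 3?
p(10, parts ≤ 3) = 14

Partitions of 10 with all parts ≤ 3: 3+3+3+1, 3+3+2+2, 3+3+2+1+1, 3+3+1+1+1+1, 3+2+2+2+1, 3+2+2+1+1+1, 3+2+1+1+1+1+1, 3+1+1+1+1+1+1+1, 2+2+2+2+2, 2+2+2+2+1+1, 2+2+2+1+1+1+1, 2+2+1+1+1+1+1+1, 2+1+1+1+1+1+1+1+1, 1+1+1+1+1+1+1+1+1+1. Count = 14.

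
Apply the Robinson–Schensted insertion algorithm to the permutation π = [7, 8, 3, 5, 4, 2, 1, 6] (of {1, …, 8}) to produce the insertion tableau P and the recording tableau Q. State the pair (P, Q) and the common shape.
P = [1, 4, 6] / [2, 8] / [3] / [5] / [7];  Q = [1, 2, 8] / [3, 4] / [5] / [6] / [7];  common shape = (3, 2, 1, 1, 1)

Row-insert the values π_1, π_2, … into P one at a time, bumping the leftmost entry strictly greater than the inserted value down to the next row. The recording tableau Q records, in position (i, j), the step at which that cell was added to P.
  Insert 7 (step 1): P = [7];  Q = [1]
  Insert 8 (step 2): P = [7, 8];  Q = [1, 2]
  Insert 3 (step 3): P = [3, 8] / [7];  Q = [1, 2] / [3]
  Insert 5 (step 4): P = [3, 5] / [7, 8];  Q = [1, 2] / [3, 4]
  Insert 4 (step 5): P = [3, 4] / [5, 8] / [7];  Q = [1, 2] / [3, 4] / [5]
  Insert 2 (step 6): P = [2, 4] / [3, 8] / [5] / [7];  Q = [1, 2] / [3, 4] / [5] / [6]
  Insert 1 (step 7): P = [1, 4] / [2, 8] / [3] / [5] / [7];  Q = [1, 2] / [3, 4] / [5] / [6] / [7]
  Insert 6 (step 8): P = [1, 4, 6] / [2, 8] / [3] / [5] / [7];  Q = [1, 2, 8] / [3, 4] / [5] / [6] / [7]
Final shape: (3, 2, 1, 1, 1).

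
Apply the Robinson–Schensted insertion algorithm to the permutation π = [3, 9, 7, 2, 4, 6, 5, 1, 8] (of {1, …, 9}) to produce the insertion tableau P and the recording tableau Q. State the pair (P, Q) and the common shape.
P = [1, 4, 5, 8] / [2, 6] / [3] / [7] / [9];  Q = [1, 2, 6, 9] / [3, 5] / [4] / [7] / [8];  common shape = (4, 2, 1, 1, 1)

Row-insert the values π_1, π_2, … into P one at a time, bumping the leftmost entry strictly greater than the inserted value down to the next row. The recording tableau Q records, in position (i, j), the step at which that cell was added to P.
  Insert 3 (step 1): P = [3];  Q = [1]
  Insert 9 (step 2): P = [3, 9];  Q = [1, 2]
  Insert 7 (step 3): P = [3, 7] / [9];  Q = [1, 2] / [3]
  Insert 2 (step 4): P = [2, 7] / [3] / [9];  Q = [1, 2] / [3] / [4]
  Insert 4 (step 5): P = [2, 4] / [3, 7] / [9];  Q = [1, 2] / [3, 5] / [4]
  Insert 6 (step 6): P = [2, 4, 6] / [3, 7] / [9];  Q = [1, 2, 6] / [3, 5] / [4]
  Insert 5 (step 7): P = [2, 4, 5] / [3, 6] / [7] / [9];  Q = [1, 2, 6] / [3, 5] / [4] / [7]
  Insert 1 (step 8): P = [1, 4, 5] / [2, 6] / [3] / [7] / [9];  Q = [1, 2, 6] / [3, 5] / [4] / [7] / [8]
  Insert 8 (step 9): P = [1, 4, 5, 8] / [2, 6] / [3] / [7] / [9];  Q = [1, 2, 6, 9] / [3, 5] / [4] / [7] / [8]
Final shape: (4, 2, 1, 1, 1).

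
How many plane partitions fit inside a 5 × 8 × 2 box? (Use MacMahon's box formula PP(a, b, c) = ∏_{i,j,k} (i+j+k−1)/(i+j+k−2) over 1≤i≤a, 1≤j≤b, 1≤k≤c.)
PP(5, 8, 2) = 429429

Evaluate the triple product over i = 1..5, j = 1..8, k = 1..2. The factors are (2/1) · (3/2) · (3/2) · (4/3) · (4/3) · (5/4) · (5/4) · (6/5) · … (80 factors total). The numerators and denominators telescope so the product is an integer; carrying out the multiplication exactly gives PP(5, 8, 2) = 429429.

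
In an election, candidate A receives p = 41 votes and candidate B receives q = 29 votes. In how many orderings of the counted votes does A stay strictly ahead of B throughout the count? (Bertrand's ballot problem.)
Strict-lead orderings = 6942573665829847584

Total orderings of the 70 votes with 41 for A: C(70, 41) = 40498346384007444240. By the Bertrand ballot formula (Cycle Lemma / reflection principle), the number of orderings in which A is strictly ahead of B throughout is (p − q)/(p + q) · C(p + q, p) = (41 − 29)/(41 + 29) · 40498346384007444240 = 6942573665829847584.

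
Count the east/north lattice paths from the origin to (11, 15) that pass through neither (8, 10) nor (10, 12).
Number of paths = 3739320

Inclusion–exclusion. Total paths: C(26, 11) = 7726160. Through P₁: C(18, 8)·C(8, 3) = 2450448. Through P₂: C(22, 10)·C(4, 1) = 2586584. Since P₁ is strictly southwest of P₂, a monotone path through both must visit P₁ then P₂; paths through both = C(18, 8)·C(4, 2)·C(4, 1) = 1050192. Avoid both = 7726160 − 2450448 − 2586584 + 1050192 = 3739320.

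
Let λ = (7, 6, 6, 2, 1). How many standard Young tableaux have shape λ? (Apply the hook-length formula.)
# SYT of shape (7, 6, 6, 2, 1) = 517316800

Hook-length formula: f^λ = n! / Π hook(c), product over all cells c of the Young diagram. For λ = (7, 6, 6, 2, 1), n = 22 boxes. Hook lengths by row (left-to-right, top-to-bottom): [11, 9, 7, 6, 5, 4, 1]; [9, 7, 5, 4, 3, 2]; [8, 6, 4, 3, 2, 1]; [3, 1]; [1]. Product of hooks = 2172751257600. So f^λ = 22! / 2172751257600 = 1124000727777607680000 / 2172751257600 = 517316800.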